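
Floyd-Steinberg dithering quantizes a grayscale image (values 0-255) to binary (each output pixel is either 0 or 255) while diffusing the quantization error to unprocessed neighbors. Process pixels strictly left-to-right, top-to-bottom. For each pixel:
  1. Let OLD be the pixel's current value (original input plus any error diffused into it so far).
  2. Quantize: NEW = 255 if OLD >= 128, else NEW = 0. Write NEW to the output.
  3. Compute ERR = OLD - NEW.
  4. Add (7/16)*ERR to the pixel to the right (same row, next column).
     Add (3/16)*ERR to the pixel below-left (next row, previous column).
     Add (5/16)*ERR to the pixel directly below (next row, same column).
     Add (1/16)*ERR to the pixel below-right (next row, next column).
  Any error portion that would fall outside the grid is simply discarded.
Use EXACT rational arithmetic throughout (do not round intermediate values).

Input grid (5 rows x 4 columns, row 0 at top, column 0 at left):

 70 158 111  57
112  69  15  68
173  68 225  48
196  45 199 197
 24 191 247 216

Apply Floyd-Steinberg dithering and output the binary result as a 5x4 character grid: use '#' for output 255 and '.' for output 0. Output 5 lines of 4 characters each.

(0,0): OLD=70 → NEW=0, ERR=70
(0,1): OLD=1509/8 → NEW=255, ERR=-531/8
(0,2): OLD=10491/128 → NEW=0, ERR=10491/128
(0,3): OLD=190173/2048 → NEW=0, ERR=190173/2048
(1,0): OLD=15543/128 → NEW=0, ERR=15543/128
(1,1): OLD=124033/1024 → NEW=0, ERR=124033/1024
(1,2): OLD=3501845/32768 → NEW=0, ERR=3501845/32768
(1,3): OLD=78064035/524288 → NEW=255, ERR=-55629405/524288
(2,0): OLD=3828251/16384 → NEW=255, ERR=-349669/16384
(2,1): OLD=65086041/524288 → NEW=0, ERR=65086041/524288
(2,2): OLD=314975421/1048576 → NEW=255, ERR=47588541/1048576
(2,3): OLD=694191145/16777216 → NEW=0, ERR=694191145/16777216
(3,0): OLD=1783478251/8388608 → NEW=255, ERR=-355616789/8388608
(3,1): OLD=9720457973/134217728 → NEW=0, ERR=9720457973/134217728
(3,2): OLD=559171731979/2147483648 → NEW=255, ERR=11563401739/2147483648
(3,3): OLD=7391555935437/34359738368 → NEW=255, ERR=-1370177348403/34359738368
(4,0): OLD=52251638351/2147483648 → NEW=0, ERR=52251638351/2147483648
(4,1): OLD=3824880220909/17179869184 → NEW=255, ERR=-555986421011/17179869184
(4,2): OLD=127308853471181/549755813888 → NEW=255, ERR=-12878879070259/549755813888
(4,3): OLD=1703149982278059/8796093022208 → NEW=255, ERR=-539853738384981/8796093022208
Row 0: .#..
Row 1: ...#
Row 2: #.#.
Row 3: #.##
Row 4: .###

Answer: .#..
...#
#.#.
#.##
.###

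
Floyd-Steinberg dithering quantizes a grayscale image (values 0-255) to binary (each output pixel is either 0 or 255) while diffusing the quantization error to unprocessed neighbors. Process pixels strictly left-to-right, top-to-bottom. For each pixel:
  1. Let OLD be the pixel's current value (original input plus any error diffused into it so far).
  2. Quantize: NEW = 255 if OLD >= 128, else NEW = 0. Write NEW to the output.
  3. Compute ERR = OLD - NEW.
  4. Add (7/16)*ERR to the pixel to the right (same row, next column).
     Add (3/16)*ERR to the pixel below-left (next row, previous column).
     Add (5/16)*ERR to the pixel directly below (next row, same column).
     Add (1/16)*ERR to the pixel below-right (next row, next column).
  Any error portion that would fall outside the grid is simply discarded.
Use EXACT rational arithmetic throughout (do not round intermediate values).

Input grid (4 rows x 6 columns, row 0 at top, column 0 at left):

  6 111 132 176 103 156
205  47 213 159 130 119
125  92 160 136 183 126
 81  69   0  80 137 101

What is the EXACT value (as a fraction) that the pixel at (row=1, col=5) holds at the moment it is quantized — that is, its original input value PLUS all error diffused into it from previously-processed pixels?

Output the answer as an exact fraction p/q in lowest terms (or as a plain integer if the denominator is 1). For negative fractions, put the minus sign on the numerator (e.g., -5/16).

Answer: 8433333909/134217728

Derivation:
(0,0): OLD=6 → NEW=0, ERR=6
(0,1): OLD=909/8 → NEW=0, ERR=909/8
(0,2): OLD=23259/128 → NEW=255, ERR=-9381/128
(0,3): OLD=294781/2048 → NEW=255, ERR=-227459/2048
(0,4): OLD=1782891/32768 → NEW=0, ERR=1782891/32768
(0,5): OLD=94269165/524288 → NEW=255, ERR=-39424275/524288
(1,0): OLD=29207/128 → NEW=255, ERR=-3433/128
(1,1): OLD=58785/1024 → NEW=0, ERR=58785/1024
(1,2): OLD=6602421/32768 → NEW=255, ERR=-1753419/32768
(1,3): OLD=13959569/131072 → NEW=0, ERR=13959569/131072
(1,4): OLD=1447515923/8388608 → NEW=255, ERR=-691579117/8388608
(1,5): OLD=8433333909/134217728 → NEW=0, ERR=8433333909/134217728
Target (1,5): original=119, with diffused error = 8433333909/134217728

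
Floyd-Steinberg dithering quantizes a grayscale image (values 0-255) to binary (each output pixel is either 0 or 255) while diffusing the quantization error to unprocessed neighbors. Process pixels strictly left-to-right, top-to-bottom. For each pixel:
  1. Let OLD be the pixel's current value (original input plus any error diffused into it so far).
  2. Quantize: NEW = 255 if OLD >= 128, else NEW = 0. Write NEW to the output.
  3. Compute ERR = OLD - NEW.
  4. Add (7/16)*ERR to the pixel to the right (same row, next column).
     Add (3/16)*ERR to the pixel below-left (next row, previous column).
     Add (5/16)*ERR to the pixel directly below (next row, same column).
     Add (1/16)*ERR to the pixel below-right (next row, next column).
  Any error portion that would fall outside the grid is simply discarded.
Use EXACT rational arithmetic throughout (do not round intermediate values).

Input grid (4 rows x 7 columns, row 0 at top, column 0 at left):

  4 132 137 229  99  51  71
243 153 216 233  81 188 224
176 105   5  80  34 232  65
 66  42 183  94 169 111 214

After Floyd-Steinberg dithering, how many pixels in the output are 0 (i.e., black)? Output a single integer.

(0,0): OLD=4 → NEW=0, ERR=4
(0,1): OLD=535/4 → NEW=255, ERR=-485/4
(0,2): OLD=5373/64 → NEW=0, ERR=5373/64
(0,3): OLD=272107/1024 → NEW=255, ERR=10987/1024
(0,4): OLD=1698925/16384 → NEW=0, ERR=1698925/16384
(0,5): OLD=25261819/262144 → NEW=0, ERR=25261819/262144
(0,6): OLD=474628317/4194304 → NEW=0, ERR=474628317/4194304
(1,0): OLD=14177/64 → NEW=255, ERR=-2143/64
(1,1): OLD=59623/512 → NEW=0, ERR=59623/512
(1,2): OLD=4712307/16384 → NEW=255, ERR=534387/16384
(1,3): OLD=18042871/65536 → NEW=255, ERR=1331191/65536
(1,4): OLD=591524101/4194304 → NEW=255, ERR=-478023419/4194304
(1,5): OLD=6575028885/33554432 → NEW=255, ERR=-1981351275/33554432
(1,6): OLD=128608270875/536870912 → NEW=255, ERR=-8293811685/536870912
(2,0): OLD=1534941/8192 → NEW=255, ERR=-554019/8192
(2,1): OLD=30363087/262144 → NEW=0, ERR=30363087/262144
(2,2): OLD=322765357/4194304 → NEW=0, ERR=322765357/4194304
(2,3): OLD=3378390277/33554432 → NEW=0, ERR=3378390277/33554432
(2,4): OLD=8759461077/268435456 → NEW=0, ERR=8759461077/268435456
(2,5): OLD=1870920745735/8589934592 → NEW=255, ERR=-319512575225/8589934592
(2,6): OLD=5526213087905/137438953472 → NEW=0, ERR=5526213087905/137438953472
(3,0): OLD=279270285/4194304 → NEW=0, ERR=279270285/4194304
(3,1): OLD=3943574793/33554432 → NEW=0, ERR=3943574793/33554432
(3,2): OLD=76392330347/268435456 → NEW=255, ERR=7941289067/268435456
(3,3): OLD=160346731613/1073741824 → NEW=255, ERR=-113457433507/1073741824
(3,4): OLD=18181410817933/137438953472 → NEW=255, ERR=-16865522317427/137438953472
(3,5): OLD=60767701230711/1099511627776 → NEW=0, ERR=60767701230711/1099511627776
(3,6): OLD=4370252636007401/17592186044416 → NEW=255, ERR=-115754805318679/17592186044416
Output grid:
  Row 0: .#.#...  (5 black, running=5)
  Row 1: #.#####  (1 black, running=6)
  Row 2: #....#.  (5 black, running=11)
  Row 3: ..###.#  (3 black, running=14)

Answer: 14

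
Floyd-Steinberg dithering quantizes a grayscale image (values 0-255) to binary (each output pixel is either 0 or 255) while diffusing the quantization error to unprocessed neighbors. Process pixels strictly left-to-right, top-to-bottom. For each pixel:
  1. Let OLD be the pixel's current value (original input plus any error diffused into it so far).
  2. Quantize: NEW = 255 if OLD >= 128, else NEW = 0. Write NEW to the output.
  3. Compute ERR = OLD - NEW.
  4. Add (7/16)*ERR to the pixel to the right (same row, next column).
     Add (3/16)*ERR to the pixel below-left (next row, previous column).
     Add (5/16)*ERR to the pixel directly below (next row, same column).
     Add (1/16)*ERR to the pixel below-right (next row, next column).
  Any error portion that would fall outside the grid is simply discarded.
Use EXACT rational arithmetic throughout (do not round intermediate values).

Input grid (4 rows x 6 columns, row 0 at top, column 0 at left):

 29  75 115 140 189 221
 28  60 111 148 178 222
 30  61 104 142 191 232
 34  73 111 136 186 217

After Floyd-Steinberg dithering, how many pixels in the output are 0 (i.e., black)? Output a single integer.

(0,0): OLD=29 → NEW=0, ERR=29
(0,1): OLD=1403/16 → NEW=0, ERR=1403/16
(0,2): OLD=39261/256 → NEW=255, ERR=-26019/256
(0,3): OLD=391307/4096 → NEW=0, ERR=391307/4096
(0,4): OLD=15125453/65536 → NEW=255, ERR=-1586227/65536
(0,5): OLD=220631707/1048576 → NEW=255, ERR=-46755173/1048576
(1,0): OLD=13697/256 → NEW=0, ERR=13697/256
(1,1): OLD=191623/2048 → NEW=0, ERR=191623/2048
(1,2): OLD=9408787/65536 → NEW=255, ERR=-7302893/65536
(1,3): OLD=30988503/262144 → NEW=0, ERR=30988503/262144
(1,4): OLD=3687033445/16777216 → NEW=255, ERR=-591156635/16777216
(1,5): OLD=51308086835/268435456 → NEW=255, ERR=-17142954445/268435456
(2,0): OLD=2105789/32768 → NEW=0, ERR=2105789/32768
(2,1): OLD=105701615/1048576 → NEW=0, ERR=105701615/1048576
(2,2): OLD=2370483341/16777216 → NEW=255, ERR=-1907706739/16777216
(2,3): OLD=15518599013/134217728 → NEW=0, ERR=15518599013/134217728
(2,4): OLD=970609972655/4294967296 → NEW=255, ERR=-124606687825/4294967296
(2,5): OLD=13547899333817/68719476736 → NEW=255, ERR=-3975567233863/68719476736
(3,0): OLD=1224456429/16777216 → NEW=0, ERR=1224456429/16777216
(3,1): OLD=15989078121/134217728 → NEW=0, ERR=15989078121/134217728
(3,2): OLD=167035782987/1073741824 → NEW=255, ERR=-106768382133/1073741824
(3,3): OLD=7977116989793/68719476736 → NEW=0, ERR=7977116989793/68719476736
(3,4): OLD=123199633830977/549755813888 → NEW=255, ERR=-16988098710463/549755813888
(3,5): OLD=1614863149449775/8796093022208 → NEW=255, ERR=-628140571213265/8796093022208
Output grid:
  Row 0: ..#.##  (3 black, running=3)
  Row 1: ..#.##  (3 black, running=6)
  Row 2: ..#.##  (3 black, running=9)
  Row 3: ..#.##  (3 black, running=12)

Answer: 12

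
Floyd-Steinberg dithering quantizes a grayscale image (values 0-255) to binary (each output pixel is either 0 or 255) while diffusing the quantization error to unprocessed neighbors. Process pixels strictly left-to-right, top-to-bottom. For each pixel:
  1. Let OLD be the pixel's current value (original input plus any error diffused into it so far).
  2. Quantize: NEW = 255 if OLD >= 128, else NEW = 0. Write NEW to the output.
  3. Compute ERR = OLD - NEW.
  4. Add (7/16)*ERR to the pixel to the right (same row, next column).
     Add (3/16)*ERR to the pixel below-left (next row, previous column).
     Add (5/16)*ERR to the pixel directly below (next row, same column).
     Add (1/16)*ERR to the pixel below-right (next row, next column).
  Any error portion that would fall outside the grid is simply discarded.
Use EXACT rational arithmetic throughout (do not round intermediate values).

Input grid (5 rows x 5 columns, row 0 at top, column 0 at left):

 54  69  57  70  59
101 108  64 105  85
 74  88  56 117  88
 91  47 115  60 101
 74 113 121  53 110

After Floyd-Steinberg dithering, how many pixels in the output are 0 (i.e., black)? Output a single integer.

(0,0): OLD=54 → NEW=0, ERR=54
(0,1): OLD=741/8 → NEW=0, ERR=741/8
(0,2): OLD=12483/128 → NEW=0, ERR=12483/128
(0,3): OLD=230741/2048 → NEW=0, ERR=230741/2048
(0,4): OLD=3548499/32768 → NEW=0, ERR=3548499/32768
(1,0): OLD=17311/128 → NEW=255, ERR=-15329/128
(1,1): OLD=108761/1024 → NEW=0, ERR=108761/1024
(1,2): OLD=5500365/32768 → NEW=255, ERR=-2855475/32768
(1,3): OLD=16840585/131072 → NEW=255, ERR=-16582775/131072
(1,4): OLD=147915899/2097152 → NEW=0, ERR=147915899/2097152
(2,0): OLD=925539/16384 → NEW=0, ERR=925539/16384
(2,1): OLD=64006001/524288 → NEW=0, ERR=64006001/524288
(2,2): OLD=546058387/8388608 → NEW=0, ERR=546058387/8388608
(2,3): OLD=15263384073/134217728 → NEW=0, ERR=15263384073/134217728
(2,4): OLD=326174575615/2147483648 → NEW=255, ERR=-221433754625/2147483648
(3,0): OLD=1103467571/8388608 → NEW=255, ERR=-1035627469/8388608
(3,1): OLD=3145686071/67108864 → NEW=0, ERR=3145686071/67108864
(3,2): OLD=396860583949/2147483648 → NEW=255, ERR=-150747746291/2147483648
(3,3): OLD=212863810885/4294967296 → NEW=0, ERR=212863810885/4294967296
(3,4): OLD=6704804570617/68719476736 → NEW=0, ERR=6704804570617/68719476736
(4,0): OLD=47468854429/1073741824 → NEW=0, ERR=47468854429/1073741824
(4,1): OLD=4333160298013/34359738368 → NEW=0, ERR=4333160298013/34359738368
(4,2): OLD=91512078592851/549755813888 → NEW=255, ERR=-48675653948589/549755813888
(4,3): OLD=384020078147613/8796093022208 → NEW=0, ERR=384020078147613/8796093022208
(4,4): OLD=22896284276006731/140737488355328 → NEW=255, ERR=-12991775254601909/140737488355328
Output grid:
  Row 0: .....  (5 black, running=5)
  Row 1: #.##.  (2 black, running=7)
  Row 2: ....#  (4 black, running=11)
  Row 3: #.#..  (3 black, running=14)
  Row 4: ..#.#  (3 black, running=17)

Answer: 17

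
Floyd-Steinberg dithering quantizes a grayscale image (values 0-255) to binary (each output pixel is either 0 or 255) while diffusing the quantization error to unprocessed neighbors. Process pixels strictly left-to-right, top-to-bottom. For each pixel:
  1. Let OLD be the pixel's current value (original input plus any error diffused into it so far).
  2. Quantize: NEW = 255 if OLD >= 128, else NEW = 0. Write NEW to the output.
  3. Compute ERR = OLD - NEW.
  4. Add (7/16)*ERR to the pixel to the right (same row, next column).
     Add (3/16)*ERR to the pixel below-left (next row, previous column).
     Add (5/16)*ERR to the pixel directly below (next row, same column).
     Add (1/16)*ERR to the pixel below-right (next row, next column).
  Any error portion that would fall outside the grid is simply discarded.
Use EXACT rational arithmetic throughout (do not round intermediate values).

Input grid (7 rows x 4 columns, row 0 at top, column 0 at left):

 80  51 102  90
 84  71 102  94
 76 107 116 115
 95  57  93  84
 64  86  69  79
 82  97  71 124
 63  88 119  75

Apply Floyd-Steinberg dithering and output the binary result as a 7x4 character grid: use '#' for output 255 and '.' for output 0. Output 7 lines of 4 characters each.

(0,0): OLD=80 → NEW=0, ERR=80
(0,1): OLD=86 → NEW=0, ERR=86
(0,2): OLD=1117/8 → NEW=255, ERR=-923/8
(0,3): OLD=5059/128 → NEW=0, ERR=5059/128
(1,0): OLD=1001/8 → NEW=0, ERR=1001/8
(1,1): OLD=8703/64 → NEW=255, ERR=-7617/64
(1,2): OLD=54603/2048 → NEW=0, ERR=54603/2048
(1,3): OLD=3630845/32768 → NEW=0, ERR=3630845/32768
(2,0): OLD=95013/1024 → NEW=0, ERR=95013/1024
(2,1): OLD=4037703/32768 → NEW=0, ERR=4037703/32768
(2,2): OLD=12555275/65536 → NEW=255, ERR=-4156405/65536
(2,3): OLD=129547151/1048576 → NEW=0, ERR=129547151/1048576
(3,0): OLD=77122549/524288 → NEW=255, ERR=-56570891/524288
(3,1): OLD=354063595/8388608 → NEW=0, ERR=354063595/8388608
(3,2): OLD=16443378261/134217728 → NEW=0, ERR=16443378261/134217728
(3,3): OLD=369890133459/2147483648 → NEW=255, ERR=-177718196781/2147483648
(4,0): OLD=5126454097/134217728 → NEW=0, ERR=5126454097/134217728
(4,1): OLD=141870923347/1073741824 → NEW=255, ERR=-131933241773/1073741824
(4,2): OLD=1396712513427/34359738368 → NEW=0, ERR=1396712513427/34359738368
(4,3): OLD=43199745983477/549755813888 → NEW=0, ERR=43199745983477/549755813888
(5,0): OLD=1218007711649/17179869184 → NEW=0, ERR=1218007711649/17179869184
(5,1): OLD=54771613015655/549755813888 → NEW=0, ERR=54771613015655/549755813888
(5,2): OLD=36928447341349/274877906944 → NEW=255, ERR=-33165418929371/274877906944
(5,3): OLD=864745799874815/8796093022208 → NEW=0, ERR=864745799874815/8796093022208
(6,0): OLD=913349933309909/8796093022208 → NEW=0, ERR=913349933309909/8796093022208
(6,1): OLD=20599817280835299/140737488355328 → NEW=255, ERR=-15288242249773341/140737488355328
(6,2): OLD=131572340946940165/2251799813685248 → NEW=0, ERR=131572340946940165/2251799813685248
(6,3): OLD=4458349675021234723/36028797018963968 → NEW=0, ERR=4458349675021234723/36028797018963968
Row 0: ..#.
Row 1: .#..
Row 2: ..#.
Row 3: #..#
Row 4: .#..
Row 5: ..#.
Row 6: .#..

Answer: ..#.
.#..
..#.
#..#
.#..
..#.
.#..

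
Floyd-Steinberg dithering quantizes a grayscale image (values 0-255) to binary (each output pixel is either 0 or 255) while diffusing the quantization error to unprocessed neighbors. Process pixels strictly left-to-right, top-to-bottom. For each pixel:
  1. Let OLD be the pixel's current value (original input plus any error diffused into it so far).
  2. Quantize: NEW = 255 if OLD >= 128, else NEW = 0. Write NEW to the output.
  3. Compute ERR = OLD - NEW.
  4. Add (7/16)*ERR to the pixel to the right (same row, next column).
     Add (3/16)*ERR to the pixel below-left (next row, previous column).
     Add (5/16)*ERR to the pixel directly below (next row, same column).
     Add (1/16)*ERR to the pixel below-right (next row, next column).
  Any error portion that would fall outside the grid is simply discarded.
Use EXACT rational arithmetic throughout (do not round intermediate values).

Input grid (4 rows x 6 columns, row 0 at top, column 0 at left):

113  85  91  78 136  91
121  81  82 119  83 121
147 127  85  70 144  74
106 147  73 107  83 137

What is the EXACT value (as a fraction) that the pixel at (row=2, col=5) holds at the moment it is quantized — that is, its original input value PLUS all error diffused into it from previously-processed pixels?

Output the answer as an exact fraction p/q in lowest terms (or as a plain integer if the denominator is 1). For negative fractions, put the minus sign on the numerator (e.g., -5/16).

(0,0): OLD=113 → NEW=0, ERR=113
(0,1): OLD=2151/16 → NEW=255, ERR=-1929/16
(0,2): OLD=9793/256 → NEW=0, ERR=9793/256
(0,3): OLD=388039/4096 → NEW=0, ERR=388039/4096
(0,4): OLD=11629169/65536 → NEW=255, ERR=-5082511/65536
(0,5): OLD=59842839/1048576 → NEW=0, ERR=59842839/1048576
(1,0): OLD=34229/256 → NEW=255, ERR=-31051/256
(1,1): OLD=9203/2048 → NEW=0, ERR=9203/2048
(1,2): OLD=6956527/65536 → NEW=0, ERR=6956527/65536
(1,3): OLD=47944707/262144 → NEW=255, ERR=-18902013/262144
(1,4): OLD=735518185/16777216 → NEW=0, ERR=735518185/16777216
(1,5): OLD=41115621775/268435456 → NEW=255, ERR=-27335419505/268435456
(2,0): OLD=3602465/32768 → NEW=0, ERR=3602465/32768
(2,1): OLD=197996667/1048576 → NEW=255, ERR=-69390213/1048576
(2,2): OLD=1274741809/16777216 → NEW=0, ERR=1274741809/16777216
(2,3): OLD=12826227945/134217728 → NEW=0, ERR=12826227945/134217728
(2,4): OLD=755522016827/4294967296 → NEW=255, ERR=-339694643653/4294967296
(2,5): OLD=708837867853/68719476736 → NEW=0, ERR=708837867853/68719476736
Target (2,5): original=74, with diffused error = 708837867853/68719476736

Answer: 708837867853/68719476736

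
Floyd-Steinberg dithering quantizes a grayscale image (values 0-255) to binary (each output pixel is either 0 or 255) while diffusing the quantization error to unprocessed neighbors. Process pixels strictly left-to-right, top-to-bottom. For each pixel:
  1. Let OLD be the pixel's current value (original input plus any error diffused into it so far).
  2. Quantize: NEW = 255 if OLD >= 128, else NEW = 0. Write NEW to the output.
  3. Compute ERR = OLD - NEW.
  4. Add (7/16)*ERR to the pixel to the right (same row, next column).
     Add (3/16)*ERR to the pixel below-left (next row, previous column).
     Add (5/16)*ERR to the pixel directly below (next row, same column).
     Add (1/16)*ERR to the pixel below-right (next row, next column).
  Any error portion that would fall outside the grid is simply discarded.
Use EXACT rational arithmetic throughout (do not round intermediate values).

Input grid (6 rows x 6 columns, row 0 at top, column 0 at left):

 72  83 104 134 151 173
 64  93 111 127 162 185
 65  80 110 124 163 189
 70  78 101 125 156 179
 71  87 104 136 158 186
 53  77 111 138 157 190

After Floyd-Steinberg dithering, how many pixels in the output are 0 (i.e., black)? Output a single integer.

Answer: 18

Derivation:
(0,0): OLD=72 → NEW=0, ERR=72
(0,1): OLD=229/2 → NEW=0, ERR=229/2
(0,2): OLD=4931/32 → NEW=255, ERR=-3229/32
(0,3): OLD=46005/512 → NEW=0, ERR=46005/512
(0,4): OLD=1559027/8192 → NEW=255, ERR=-529933/8192
(0,5): OLD=18965925/131072 → NEW=255, ERR=-14457435/131072
(1,0): OLD=3455/32 → NEW=0, ERR=3455/32
(1,1): OLD=41369/256 → NEW=255, ERR=-23911/256
(1,2): OLD=512877/8192 → NEW=0, ERR=512877/8192
(1,3): OLD=5375065/32768 → NEW=255, ERR=-2980775/32768
(1,4): OLD=182287259/2097152 → NEW=0, ERR=182287259/2097152
(1,5): OLD=6191323085/33554432 → NEW=255, ERR=-2365057075/33554432
(2,0): OLD=332707/4096 → NEW=0, ERR=332707/4096
(2,1): OLD=13741009/131072 → NEW=0, ERR=13741009/131072
(2,2): OLD=319892211/2097152 → NEW=255, ERR=-214881549/2097152
(2,3): OLD=1190444507/16777216 → NEW=0, ERR=1190444507/16777216
(2,4): OLD=108611677649/536870912 → NEW=255, ERR=-28290404911/536870912
(2,5): OLD=1282925775815/8589934592 → NEW=255, ERR=-907507545145/8589934592
(3,0): OLD=241256787/2097152 → NEW=0, ERR=241256787/2097152
(3,1): OLD=2465512631/16777216 → NEW=255, ERR=-1812677449/16777216
(3,2): OLD=5579079813/134217728 → NEW=0, ERR=5579079813/134217728
(3,3): OLD=1280546288607/8589934592 → NEW=255, ERR=-909887032353/8589934592
(3,4): OLD=5347510037215/68719476736 → NEW=0, ERR=5347510037215/68719476736
(3,5): OLD=194323677998001/1099511627776 → NEW=255, ERR=-86051787084879/1099511627776
(4,0): OLD=23271156509/268435456 → NEW=0, ERR=23271156509/268435456
(4,1): OLD=455901402009/4294967296 → NEW=0, ERR=455901402009/4294967296
(4,2): OLD=18803824378427/137438953472 → NEW=255, ERR=-16243108756933/137438953472
(4,3): OLD=150372476820103/2199023255552 → NEW=0, ERR=150372476820103/2199023255552
(4,4): OLD=6718097930938935/35184372088832 → NEW=255, ERR=-2253916951713225/35184372088832
(4,5): OLD=77900911879844897/562949953421312 → NEW=255, ERR=-65651326242589663/562949953421312
(5,0): OLD=6871528993755/68719476736 → NEW=0, ERR=6871528993755/68719476736
(5,1): OLD=301655926773323/2199023255552 → NEW=255, ERR=-259095003392437/2199023255552
(5,2): OLD=738445262923785/17592186044416 → NEW=0, ERR=738445262923785/17592186044416
(5,3): OLD=89135138701767763/562949953421312 → NEW=255, ERR=-54417099420666797/562949953421312
(5,4): OLD=86804825781348443/1125899906842624 → NEW=0, ERR=86804825781348443/1125899906842624
(5,5): OLD=3301730892390296231/18014398509481984 → NEW=255, ERR=-1291940727527609689/18014398509481984
Output grid:
  Row 0: ..#.##  (3 black, running=3)
  Row 1: .#.#.#  (3 black, running=6)
  Row 2: ..#.##  (3 black, running=9)
  Row 3: .#.#.#  (3 black, running=12)
  Row 4: ..#.##  (3 black, running=15)
  Row 5: .#.#.#  (3 black, running=18)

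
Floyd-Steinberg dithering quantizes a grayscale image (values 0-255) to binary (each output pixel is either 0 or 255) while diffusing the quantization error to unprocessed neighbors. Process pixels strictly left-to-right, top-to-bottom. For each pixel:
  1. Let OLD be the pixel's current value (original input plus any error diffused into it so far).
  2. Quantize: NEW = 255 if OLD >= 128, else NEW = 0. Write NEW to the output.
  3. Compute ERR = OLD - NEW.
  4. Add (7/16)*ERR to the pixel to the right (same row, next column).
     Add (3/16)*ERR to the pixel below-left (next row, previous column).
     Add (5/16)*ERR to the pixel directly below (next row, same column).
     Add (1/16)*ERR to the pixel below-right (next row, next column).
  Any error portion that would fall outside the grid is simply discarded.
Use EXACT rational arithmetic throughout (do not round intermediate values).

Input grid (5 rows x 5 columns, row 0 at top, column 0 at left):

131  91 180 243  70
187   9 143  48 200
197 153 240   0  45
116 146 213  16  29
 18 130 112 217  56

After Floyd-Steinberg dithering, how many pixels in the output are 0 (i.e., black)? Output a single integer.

Answer: 14

Derivation:
(0,0): OLD=131 → NEW=255, ERR=-124
(0,1): OLD=147/4 → NEW=0, ERR=147/4
(0,2): OLD=12549/64 → NEW=255, ERR=-3771/64
(0,3): OLD=222435/1024 → NEW=255, ERR=-38685/1024
(0,4): OLD=876085/16384 → NEW=0, ERR=876085/16384
(1,0): OLD=9929/64 → NEW=255, ERR=-6391/64
(1,1): OLD=-21505/512 → NEW=0, ERR=-21505/512
(1,2): OLD=1661739/16384 → NEW=0, ERR=1661739/16384
(1,3): OLD=5695791/65536 → NEW=0, ERR=5695791/65536
(1,4): OLD=264631597/1048576 → NEW=255, ERR=-2755283/1048576
(2,0): OLD=1293669/8192 → NEW=255, ERR=-795291/8192
(2,1): OLD=28882279/262144 → NEW=0, ERR=28882279/262144
(2,2): OLD=1399086965/4194304 → NEW=255, ERR=329539445/4194304
(2,3): OLD=4521771023/67108864 → NEW=0, ERR=4521771023/67108864
(2,4): OLD=84921578665/1073741824 → NEW=0, ERR=84921578665/1073741824
(3,0): OLD=445939541/4194304 → NEW=0, ERR=445939541/4194304
(3,1): OLD=7905741297/33554432 → NEW=255, ERR=-650638863/33554432
(3,2): OLD=266920396523/1073741824 → NEW=255, ERR=-6883768597/1073741824
(3,3): OLD=115945005315/2147483648 → NEW=0, ERR=115945005315/2147483648
(3,4): OLD=2801959909263/34359738368 → NEW=0, ERR=2801959909263/34359738368
(4,0): OLD=25549341467/536870912 → NEW=0, ERR=25549341467/536870912
(4,1): OLD=2580480773083/17179869184 → NEW=255, ERR=-1800385868837/17179869184
(4,2): OLD=20082476037813/274877906944 → NEW=0, ERR=20082476037813/274877906944
(4,3): OLD=1234643021637339/4398046511104 → NEW=255, ERR=113141161305819/4398046511104
(4,4): OLD=6763347515903357/70368744177664 → NEW=0, ERR=6763347515903357/70368744177664
Output grid:
  Row 0: #.##.  (2 black, running=2)
  Row 1: #...#  (3 black, running=5)
  Row 2: #.#..  (3 black, running=8)
  Row 3: .##..  (3 black, running=11)
  Row 4: .#.#.  (3 black, running=14)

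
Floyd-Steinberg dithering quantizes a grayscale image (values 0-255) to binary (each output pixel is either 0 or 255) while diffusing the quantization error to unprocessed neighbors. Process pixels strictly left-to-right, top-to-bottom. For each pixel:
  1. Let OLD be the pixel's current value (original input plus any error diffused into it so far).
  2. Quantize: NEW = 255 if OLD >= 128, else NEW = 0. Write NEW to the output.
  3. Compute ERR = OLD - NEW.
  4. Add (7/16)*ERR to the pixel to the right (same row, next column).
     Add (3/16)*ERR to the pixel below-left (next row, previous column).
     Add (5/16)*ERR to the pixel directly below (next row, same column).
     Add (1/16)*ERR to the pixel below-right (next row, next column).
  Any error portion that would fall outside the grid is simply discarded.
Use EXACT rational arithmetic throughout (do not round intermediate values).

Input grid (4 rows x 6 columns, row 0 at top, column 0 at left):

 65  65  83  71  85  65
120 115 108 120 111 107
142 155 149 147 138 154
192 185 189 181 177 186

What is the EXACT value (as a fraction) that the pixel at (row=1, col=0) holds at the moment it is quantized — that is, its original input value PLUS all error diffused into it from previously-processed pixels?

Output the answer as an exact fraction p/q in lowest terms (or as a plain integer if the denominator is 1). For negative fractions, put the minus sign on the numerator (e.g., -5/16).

(0,0): OLD=65 → NEW=0, ERR=65
(0,1): OLD=1495/16 → NEW=0, ERR=1495/16
(0,2): OLD=31713/256 → NEW=0, ERR=31713/256
(0,3): OLD=512807/4096 → NEW=0, ERR=512807/4096
(0,4): OLD=9160209/65536 → NEW=255, ERR=-7551471/65536
(0,5): OLD=15297143/1048576 → NEW=0, ERR=15297143/1048576
(1,0): OLD=40405/256 → NEW=255, ERR=-24875/256
Target (1,0): original=120, with diffused error = 40405/256

Answer: 40405/256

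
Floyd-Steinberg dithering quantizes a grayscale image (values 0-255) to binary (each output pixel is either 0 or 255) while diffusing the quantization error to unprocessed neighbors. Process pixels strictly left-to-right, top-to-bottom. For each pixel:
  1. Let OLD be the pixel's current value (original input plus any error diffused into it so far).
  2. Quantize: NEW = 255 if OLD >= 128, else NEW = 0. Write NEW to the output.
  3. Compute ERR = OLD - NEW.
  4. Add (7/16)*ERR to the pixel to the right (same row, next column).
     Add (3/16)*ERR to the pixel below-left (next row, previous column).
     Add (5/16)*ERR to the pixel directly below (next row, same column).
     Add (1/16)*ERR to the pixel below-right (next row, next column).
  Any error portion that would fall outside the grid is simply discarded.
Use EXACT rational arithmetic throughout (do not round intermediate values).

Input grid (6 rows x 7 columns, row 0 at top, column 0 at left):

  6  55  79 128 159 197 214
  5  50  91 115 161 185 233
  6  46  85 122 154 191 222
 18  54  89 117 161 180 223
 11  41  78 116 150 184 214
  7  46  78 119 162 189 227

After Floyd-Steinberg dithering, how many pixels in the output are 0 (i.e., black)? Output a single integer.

Answer: 22

Derivation:
(0,0): OLD=6 → NEW=0, ERR=6
(0,1): OLD=461/8 → NEW=0, ERR=461/8
(0,2): OLD=13339/128 → NEW=0, ERR=13339/128
(0,3): OLD=355517/2048 → NEW=255, ERR=-166723/2048
(0,4): OLD=4043051/32768 → NEW=0, ERR=4043051/32768
(0,5): OLD=131586093/524288 → NEW=255, ERR=-2107347/524288
(0,6): OLD=1780410683/8388608 → NEW=255, ERR=-358684357/8388608
(1,0): OLD=2263/128 → NEW=0, ERR=2263/128
(1,1): OLD=97953/1024 → NEW=0, ERR=97953/1024
(1,2): OLD=5038197/32768 → NEW=255, ERR=-3317643/32768
(1,3): OLD=9818929/131072 → NEW=0, ERR=9818929/131072
(1,4): OLD=1899936851/8388608 → NEW=255, ERR=-239158189/8388608
(1,5): OLD=11473276291/67108864 → NEW=255, ERR=-5639484029/67108864
(1,6): OLD=196088342093/1073741824 → NEW=255, ERR=-77715823027/1073741824
(2,0): OLD=482683/16384 → NEW=0, ERR=482683/16384
(2,1): OLD=37173689/524288 → NEW=0, ERR=37173689/524288
(2,2): OLD=875815147/8388608 → NEW=0, ERR=875815147/8388608
(2,3): OLD=12040267475/67108864 → NEW=255, ERR=-5072492845/67108864
(2,4): OLD=54195651491/536870912 → NEW=0, ERR=54195651491/536870912
(2,5): OLD=3325175695425/17179869184 → NEW=255, ERR=-1055690946495/17179869184
(2,6): OLD=45972084962519/274877906944 → NEW=255, ERR=-24121781308201/274877906944
(3,0): OLD=339745291/8388608 → NEW=0, ERR=339745291/8388608
(3,1): OLD=7737224303/67108864 → NEW=0, ERR=7737224303/67108864
(3,2): OLD=87148475997/536870912 → NEW=255, ERR=-49753606563/536870912
(3,3): OLD=168121627851/2147483648 → NEW=0, ERR=168121627851/2147483648
(3,4): OLD=57875827408395/274877906944 → NEW=255, ERR=-12218038862325/274877906944
(3,5): OLD=288524826940817/2199023255552 → NEW=255, ERR=-272226103224943/2199023255552
(3,6): OLD=4840532559755535/35184372088832 → NEW=255, ERR=-4131482322896625/35184372088832
(4,0): OLD=48612644613/1073741824 → NEW=0, ERR=48612644613/1073741824
(4,1): OLD=1408606850945/17179869184 → NEW=0, ERR=1408606850945/17179869184
(4,2): OLD=29355796138159/274877906944 → NEW=0, ERR=29355796138159/274877906944
(4,3): OLD=380566923466293/2199023255552 → NEW=255, ERR=-180184006699467/2199023255552
(4,4): OLD=1441562224590063/17592186044416 → NEW=0, ERR=1441562224590063/17592186044416
(4,5): OLD=88028218372719375/562949953421312 → NEW=255, ERR=-55524019749715185/562949953421312
(4,6): OLD=1138664034009250585/9007199254740992 → NEW=0, ERR=1138664034009250585/9007199254740992
(5,0): OLD=10038977470483/274877906944 → NEW=0, ERR=10038977470483/274877906944
(5,1): OLD=242891877657585/2199023255552 → NEW=0, ERR=242891877657585/2199023255552
(5,2): OLD=2629302834440455/17592186044416 → NEW=255, ERR=-1856704606885625/17592186044416
(5,3): OLD=9747343669501187/140737488355328 → NEW=0, ERR=9747343669501187/140737488355328
(5,4): OLD=1750042692984274913/9007199254740992 → NEW=255, ERR=-546793116974678047/9007199254740992
(5,5): OLD=11561184554277331345/72057594037927936 → NEW=255, ERR=-6813501925394292335/72057594037927936
(5,6): OLD=252458154900400696927/1152921504606846976 → NEW=255, ERR=-41536828774345281953/1152921504606846976
Output grid:
  Row 0: ...#.##  (4 black, running=4)
  Row 1: ..#.###  (3 black, running=7)
  Row 2: ...#.##  (4 black, running=11)
  Row 3: ..#.###  (3 black, running=14)
  Row 4: ...#.#.  (5 black, running=19)
  Row 5: ..#.###  (3 black, running=22)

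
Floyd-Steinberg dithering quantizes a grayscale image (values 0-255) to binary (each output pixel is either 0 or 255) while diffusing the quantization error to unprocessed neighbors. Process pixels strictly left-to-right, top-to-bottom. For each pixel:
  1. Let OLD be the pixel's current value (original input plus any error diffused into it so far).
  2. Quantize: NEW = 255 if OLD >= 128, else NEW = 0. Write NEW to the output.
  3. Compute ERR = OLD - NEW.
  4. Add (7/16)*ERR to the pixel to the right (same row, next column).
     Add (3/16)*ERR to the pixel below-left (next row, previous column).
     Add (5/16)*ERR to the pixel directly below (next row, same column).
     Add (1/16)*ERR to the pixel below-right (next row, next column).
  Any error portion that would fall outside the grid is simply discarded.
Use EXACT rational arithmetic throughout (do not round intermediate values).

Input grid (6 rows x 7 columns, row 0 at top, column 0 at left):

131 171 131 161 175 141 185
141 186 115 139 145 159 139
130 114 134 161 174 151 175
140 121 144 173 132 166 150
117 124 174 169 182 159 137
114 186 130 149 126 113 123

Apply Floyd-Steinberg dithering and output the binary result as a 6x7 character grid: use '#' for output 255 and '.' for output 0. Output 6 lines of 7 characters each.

(0,0): OLD=131 → NEW=255, ERR=-124
(0,1): OLD=467/4 → NEW=0, ERR=467/4
(0,2): OLD=11653/64 → NEW=255, ERR=-4667/64
(0,3): OLD=132195/1024 → NEW=255, ERR=-128925/1024
(0,4): OLD=1964725/16384 → NEW=0, ERR=1964725/16384
(0,5): OLD=50715379/262144 → NEW=255, ERR=-16131341/262144
(0,6): OLD=663026853/4194304 → NEW=255, ERR=-406520667/4194304
(1,0): OLD=7945/64 → NEW=0, ERR=7945/64
(1,1): OLD=130751/512 → NEW=255, ERR=191/512
(1,2): OLD=1246251/16384 → NEW=0, ERR=1246251/16384
(1,3): OLD=9886799/65536 → NEW=255, ERR=-6824881/65536
(1,4): OLD=492856589/4194304 → NEW=0, ERR=492856589/4194304
(1,5): OLD=6056602909/33554432 → NEW=255, ERR=-2499777251/33554432
(1,6): OLD=38800977683/536870912 → NEW=0, ERR=38800977683/536870912
(2,0): OLD=1383333/8192 → NEW=255, ERR=-705627/8192
(2,1): OLD=25808871/262144 → NEW=0, ERR=25808871/262144
(2,2): OLD=760598133/4194304 → NEW=255, ERR=-308949387/4194304
(2,3): OLD=4127764749/33554432 → NEW=0, ERR=4127764749/33554432
(2,4): OLD=65515242333/268435456 → NEW=255, ERR=-2935798947/268435456
(2,5): OLD=1235485334495/8589934592 → NEW=255, ERR=-954947986465/8589934592
(2,6): OLD=19831316190729/137438953472 → NEW=255, ERR=-15215616944631/137438953472
(3,0): OLD=551728853/4194304 → NEW=255, ERR=-517818667/4194304
(3,1): OLD=2636011185/33554432 → NEW=0, ERR=2636011185/33554432
(3,2): OLD=49545171939/268435456 → NEW=255, ERR=-18905869341/268435456
(3,3): OLD=186804672293/1073741824 → NEW=255, ERR=-86999492827/1073741824
(3,4): OLD=10992106244821/137438953472 → NEW=0, ERR=10992106244821/137438953472
(3,5): OLD=159218392661711/1099511627776 → NEW=255, ERR=-121157072421169/1099511627776
(3,6): OLD=1059870379661457/17592186044416 → NEW=0, ERR=1059870379661457/17592186044416
(4,0): OLD=50009183579/536870912 → NEW=0, ERR=50009183579/536870912
(4,1): OLD=1446381063839/8589934592 → NEW=255, ERR=-744052257121/8589934592
(4,2): OLD=14267904045233/137438953472 → NEW=0, ERR=14267904045233/137438953472
(4,3): OLD=219563548363755/1099511627776 → NEW=255, ERR=-60811916719125/1099511627776
(4,4): OLD=1381609997462161/8796093022208 → NEW=255, ERR=-861393723200879/8796093022208
(4,5): OLD=27589044116809937/281474976710656 → NEW=0, ERR=27589044116809937/281474976710656
(4,6): OLD=863889877600524807/4503599627370496 → NEW=255, ERR=-284528027378951673/4503599627370496
(5,0): OLD=17436618610765/137438953472 → NEW=0, ERR=17436618610765/137438953472
(5,1): OLD=263578269185135/1099511627776 → NEW=255, ERR=-16797195897745/1099511627776
(5,2): OLD=1231222768615161/8796093022208 → NEW=255, ERR=-1011780952047879/8796093022208
(5,3): OLD=4891953560567997/70368744177664 → NEW=0, ERR=4891953560567997/70368744177664
(5,4): OLD=633804538702779583/4503599627370496 → NEW=255, ERR=-514613366276696897/4503599627370496
(5,5): OLD=2726360211639034191/36028797018963968 → NEW=0, ERR=2726360211639034191/36028797018963968
(5,6): OLD=82139470566587933377/576460752303423488 → NEW=255, ERR=-64858021270785056063/576460752303423488
Row 0: #.##.##
Row 1: .#.#.#.
Row 2: #.#.###
Row 3: #.##.#.
Row 4: .#.##.#
Row 5: .##.#.#

Answer: #.##.##
.#.#.#.
#.#.###
#.##.#.
.#.##.#
.##.#.#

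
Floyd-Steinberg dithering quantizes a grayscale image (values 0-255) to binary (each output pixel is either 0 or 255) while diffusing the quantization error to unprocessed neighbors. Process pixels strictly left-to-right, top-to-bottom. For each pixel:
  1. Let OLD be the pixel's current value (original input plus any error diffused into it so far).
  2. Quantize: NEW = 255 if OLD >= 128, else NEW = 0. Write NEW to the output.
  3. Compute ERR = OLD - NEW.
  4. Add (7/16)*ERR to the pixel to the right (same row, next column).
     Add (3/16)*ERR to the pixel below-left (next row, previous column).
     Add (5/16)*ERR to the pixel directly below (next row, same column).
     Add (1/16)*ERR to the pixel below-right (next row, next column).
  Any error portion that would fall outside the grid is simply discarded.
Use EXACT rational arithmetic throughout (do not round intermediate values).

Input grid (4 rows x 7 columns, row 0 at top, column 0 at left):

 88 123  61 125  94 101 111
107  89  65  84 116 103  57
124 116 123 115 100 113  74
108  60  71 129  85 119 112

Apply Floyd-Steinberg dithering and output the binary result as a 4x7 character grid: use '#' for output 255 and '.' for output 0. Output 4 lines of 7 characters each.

(0,0): OLD=88 → NEW=0, ERR=88
(0,1): OLD=323/2 → NEW=255, ERR=-187/2
(0,2): OLD=643/32 → NEW=0, ERR=643/32
(0,3): OLD=68501/512 → NEW=255, ERR=-62059/512
(0,4): OLD=335635/8192 → NEW=0, ERR=335635/8192
(0,5): OLD=15587717/131072 → NEW=0, ERR=15587717/131072
(0,6): OLD=341897891/2097152 → NEW=255, ERR=-192875869/2097152
(1,0): OLD=3743/32 → NEW=0, ERR=3743/32
(1,1): OLD=30777/256 → NEW=0, ERR=30777/256
(1,2): OLD=780749/8192 → NEW=0, ERR=780749/8192
(1,3): OLD=3170521/32768 → NEW=0, ERR=3170521/32768
(1,4): OLD=389771067/2097152 → NEW=255, ERR=-145002693/2097152
(1,5): OLD=1597699979/16777216 → NEW=0, ERR=1597699979/16777216
(1,6): OLD=20764913861/268435456 → NEW=0, ERR=20764913861/268435456
(2,0): OLD=749955/4096 → NEW=255, ERR=-294525/4096
(2,1): OLD=19305777/131072 → NEW=255, ERR=-14117583/131072
(2,2): OLD=275390611/2097152 → NEW=255, ERR=-259383149/2097152
(2,3): OLD=1411254011/16777216 → NEW=0, ERR=1411254011/16777216
(2,4): OLD=18669311323/134217728 → NEW=255, ERR=-15556209317/134217728
(2,5): OLD=439094769209/4294967296 → NEW=0, ERR=439094769209/4294967296
(2,6): OLD=10229108966431/68719476736 → NEW=255, ERR=-7294357601249/68719476736
(3,0): OLD=137015667/2097152 → NEW=0, ERR=137015667/2097152
(3,1): OLD=457011351/16777216 → NEW=0, ERR=457011351/16777216
(3,2): OLD=7154691141/134217728 → NEW=0, ERR=7154691141/134217728
(3,3): OLD=80072309883/536870912 → NEW=255, ERR=-56829772677/536870912
(3,4): OLD=1848260096371/68719476736 → NEW=0, ERR=1848260096371/68719476736
(3,5): OLD=74529716971305/549755813888 → NEW=255, ERR=-65658015570135/549755813888
(3,6): OLD=289986135905143/8796093022208 → NEW=0, ERR=289986135905143/8796093022208
Row 0: .#.#..#
Row 1: ....#..
Row 2: ###.#.#
Row 3: ...#.#.

Answer: .#.#..#
....#..
###.#.#
...#.#.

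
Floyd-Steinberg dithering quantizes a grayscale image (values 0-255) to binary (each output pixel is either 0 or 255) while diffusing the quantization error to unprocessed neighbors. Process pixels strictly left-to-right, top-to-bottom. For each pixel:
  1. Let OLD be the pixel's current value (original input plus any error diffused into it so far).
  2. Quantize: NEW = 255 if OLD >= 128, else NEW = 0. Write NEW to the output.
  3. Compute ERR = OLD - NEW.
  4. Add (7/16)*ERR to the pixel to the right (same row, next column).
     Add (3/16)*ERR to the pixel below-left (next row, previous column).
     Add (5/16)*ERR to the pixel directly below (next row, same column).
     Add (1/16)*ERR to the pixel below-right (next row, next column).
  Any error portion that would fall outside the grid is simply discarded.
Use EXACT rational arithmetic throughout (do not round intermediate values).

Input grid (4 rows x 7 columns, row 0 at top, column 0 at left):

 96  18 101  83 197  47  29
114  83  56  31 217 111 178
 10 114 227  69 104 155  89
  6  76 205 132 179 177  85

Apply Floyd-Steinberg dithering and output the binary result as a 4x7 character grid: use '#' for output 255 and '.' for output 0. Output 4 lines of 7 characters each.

(0,0): OLD=96 → NEW=0, ERR=96
(0,1): OLD=60 → NEW=0, ERR=60
(0,2): OLD=509/4 → NEW=0, ERR=509/4
(0,3): OLD=8875/64 → NEW=255, ERR=-7445/64
(0,4): OLD=149613/1024 → NEW=255, ERR=-111507/1024
(0,5): OLD=-10501/16384 → NEW=0, ERR=-10501/16384
(0,6): OLD=7528669/262144 → NEW=0, ERR=7528669/262144
(1,0): OLD=621/4 → NEW=255, ERR=-399/4
(1,1): OLD=2815/32 → NEW=0, ERR=2815/32
(1,2): OLD=118979/1024 → NEW=0, ERR=118979/1024
(1,3): OLD=135235/4096 → NEW=0, ERR=135235/4096
(1,4): OLD=49813845/262144 → NEW=255, ERR=-17032875/262144
(1,5): OLD=169768877/2097152 → NEW=0, ERR=169768877/2097152
(1,6): OLD=7460873667/33554432 → NEW=255, ERR=-1095506493/33554432
(2,0): OLD=-2395/512 → NEW=0, ERR=-2395/512
(2,1): OLD=2539439/16384 → NEW=255, ERR=-1638481/16384
(2,2): OLD=60619741/262144 → NEW=255, ERR=-6226979/262144
(2,3): OLD=134226661/2097152 → NEW=0, ERR=134226661/2097152
(2,4): OLD=2163239753/16777216 → NEW=255, ERR=-2114950327/16777216
(2,5): OLD=61720469463/536870912 → NEW=0, ERR=61720469463/536870912
(2,6): OLD=1152367778001/8589934592 → NEW=255, ERR=-1038065542959/8589934592
(3,0): OLD=-3725779/262144 → NEW=0, ERR=-3725779/262144
(3,1): OLD=70850497/2097152 → NEW=0, ERR=70850497/2097152
(3,2): OLD=3659243647/16777216 → NEW=255, ERR=-618946433/16777216
(3,3): OLD=7431635991/67108864 → NEW=0, ERR=7431635991/67108864
(3,4): OLD=1834901288749/8589934592 → NEW=255, ERR=-355532032211/8589934592
(3,5): OLD=11289278449903/68719476736 → NEW=255, ERR=-6234188117777/68719476736
(3,6): OLD=16196769909425/1099511627776 → NEW=0, ERR=16196769909425/1099511627776
Row 0: ...##..
Row 1: #...#.#
Row 2: .##.#.#
Row 3: ..#.##.

Answer: ...##..
#...#.#
.##.#.#
..#.##.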